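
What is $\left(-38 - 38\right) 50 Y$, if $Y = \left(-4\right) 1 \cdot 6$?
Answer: $91200$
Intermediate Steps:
$Y = -24$ ($Y = \left(-4\right) 6 = -24$)
$\left(-38 - 38\right) 50 Y = \left(-38 - 38\right) 50 \left(-24\right) = \left(-76\right) 50 \left(-24\right) = \left(-3800\right) \left(-24\right) = 91200$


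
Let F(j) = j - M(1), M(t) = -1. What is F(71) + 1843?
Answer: 1915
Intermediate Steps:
F(j) = 1 + j (F(j) = j - 1*(-1) = j + 1 = 1 + j)
F(71) + 1843 = (1 + 71) + 1843 = 72 + 1843 = 1915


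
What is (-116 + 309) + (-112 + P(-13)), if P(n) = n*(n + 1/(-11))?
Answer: 2763/11 ≈ 251.18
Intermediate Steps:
P(n) = n*(-1/11 + n) (P(n) = n*(n - 1/11) = n*(-1/11 + n))
(-116 + 309) + (-112 + P(-13)) = (-116 + 309) + (-112 - 13*(-1/11 - 13)) = 193 + (-112 - 13*(-144/11)) = 193 + (-112 + 1872/11) = 193 + 640/11 = 2763/11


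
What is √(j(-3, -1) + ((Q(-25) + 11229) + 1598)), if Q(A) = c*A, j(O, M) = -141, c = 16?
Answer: √12286 ≈ 110.84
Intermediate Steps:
Q(A) = 16*A
√(j(-3, -1) + ((Q(-25) + 11229) + 1598)) = √(-141 + ((16*(-25) + 11229) + 1598)) = √(-141 + ((-400 + 11229) + 1598)) = √(-141 + (10829 + 1598)) = √(-141 + 12427) = √12286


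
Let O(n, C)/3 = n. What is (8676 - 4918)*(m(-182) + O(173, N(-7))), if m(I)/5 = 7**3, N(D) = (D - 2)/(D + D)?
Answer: 8395372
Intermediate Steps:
N(D) = (-2 + D)/(2*D) (N(D) = (-2 + D)/((2*D)) = (-2 + D)*(1/(2*D)) = (-2 + D)/(2*D))
O(n, C) = 3*n
m(I) = 1715 (m(I) = 5*7**3 = 5*343 = 1715)
(8676 - 4918)*(m(-182) + O(173, N(-7))) = (8676 - 4918)*(1715 + 3*173) = 3758*(1715 + 519) = 3758*2234 = 8395372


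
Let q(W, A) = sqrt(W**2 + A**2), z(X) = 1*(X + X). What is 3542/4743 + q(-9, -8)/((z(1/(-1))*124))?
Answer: 3542/4743 - sqrt(145)/248 ≈ 0.69823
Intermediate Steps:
z(X) = 2*X (z(X) = 1*(2*X) = 2*X)
q(W, A) = sqrt(A**2 + W**2)
3542/4743 + q(-9, -8)/((z(1/(-1))*124)) = 3542/4743 + sqrt((-8)**2 + (-9)**2)/(((2/(-1))*124)) = 3542*(1/4743) + sqrt(64 + 81)/(((2*(-1))*124)) = 3542/4743 + sqrt(145)/((-2*124)) = 3542/4743 + sqrt(145)/(-248) = 3542/4743 + sqrt(145)*(-1/248) = 3542/4743 - sqrt(145)/248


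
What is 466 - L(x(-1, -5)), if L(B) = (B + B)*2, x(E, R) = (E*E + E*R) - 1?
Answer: 446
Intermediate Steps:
x(E, R) = -1 + E² + E*R (x(E, R) = (E² + E*R) - 1 = -1 + E² + E*R)
L(B) = 4*B (L(B) = (2*B)*2 = 4*B)
466 - L(x(-1, -5)) = 466 - 4*(-1 + (-1)² - 1*(-5)) = 466 - 4*(-1 + 1 + 5) = 466 - 4*5 = 466 - 1*20 = 466 - 20 = 446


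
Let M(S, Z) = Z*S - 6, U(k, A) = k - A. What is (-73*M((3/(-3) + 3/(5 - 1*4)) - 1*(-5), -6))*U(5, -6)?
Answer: 38544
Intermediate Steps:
M(S, Z) = -6 + S*Z (M(S, Z) = S*Z - 6 = -6 + S*Z)
(-73*M((3/(-3) + 3/(5 - 1*4)) - 1*(-5), -6))*U(5, -6) = (-73*(-6 + ((3/(-3) + 3/(5 - 1*4)) - 1*(-5))*(-6)))*(5 - 1*(-6)) = (-73*(-6 + ((3*(-⅓) + 3/(5 - 4)) + 5)*(-6)))*(5 + 6) = -73*(-6 + ((-1 + 3/1) + 5)*(-6))*11 = -73*(-6 + ((-1 + 3*1) + 5)*(-6))*11 = -73*(-6 + ((-1 + 3) + 5)*(-6))*11 = -73*(-6 + (2 + 5)*(-6))*11 = -73*(-6 + 7*(-6))*11 = -73*(-6 - 42)*11 = -73*(-48)*11 = 3504*11 = 38544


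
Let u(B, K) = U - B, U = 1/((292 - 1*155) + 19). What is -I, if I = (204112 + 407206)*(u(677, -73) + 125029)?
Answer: -5929452348667/78 ≈ -7.6019e+10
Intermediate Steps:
U = 1/156 (U = 1/((292 - 155) + 19) = 1/(137 + 19) = 1/156 ≈ 0.0064103)
u(B, K) = 1/156 - B
I = 5929452348667/78 (I = (204112 + 407206)*((1/156 - 1*677) + 125029) = 611318*((1/156 - 677) + 125029) = 611318*(-105611/156 + 125029) = 611318*(19398913/156) = 5929452348667/78 ≈ 7.6019e+10)
-I = -1*5929452348667/78 = -5929452348667/78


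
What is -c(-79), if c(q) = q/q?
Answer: -1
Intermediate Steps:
c(q) = 1
-c(-79) = -1*1 = -1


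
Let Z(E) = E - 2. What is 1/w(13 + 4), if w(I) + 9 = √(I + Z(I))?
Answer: -9/49 - 4*√2/49 ≈ -0.29912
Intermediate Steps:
Z(E) = -2 + E
w(I) = -9 + √(-2 + 2*I) (w(I) = -9 + √(I + (-2 + I)) = -9 + √(-2 + 2*I))
1/w(13 + 4) = 1/(-9 + √(-2 + 2*(13 + 4))) = 1/(-9 + √(-2 + 2*17)) = 1/(-9 + √(-2 + 34)) = 1/(-9 + √32) = 1/(-9 + 4*√2)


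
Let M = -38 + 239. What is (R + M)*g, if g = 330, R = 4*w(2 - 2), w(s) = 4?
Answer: 71610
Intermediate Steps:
R = 16 (R = 4*4 = 16)
M = 201
(R + M)*g = (16 + 201)*330 = 217*330 = 71610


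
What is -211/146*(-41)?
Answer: 8651/146 ≈ 59.253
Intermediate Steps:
-211/146*(-41) = 8651/146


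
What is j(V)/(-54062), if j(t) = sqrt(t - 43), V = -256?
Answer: -I*sqrt(299)/54062 ≈ -0.00031985*I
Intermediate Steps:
j(t) = sqrt(-43 + t)
j(V)/(-54062) = sqrt(-43 - 256)/(-54062) = sqrt(-299)*(-1/54062) = (I*sqrt(299))*(-1/54062) = -I*sqrt(299)/54062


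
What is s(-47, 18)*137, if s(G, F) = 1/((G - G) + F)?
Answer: 137/18 ≈ 7.6111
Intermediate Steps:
s(G, F) = 1/F (s(G, F) = 1/(0 + F) = 1/F)
s(-47, 18)*137 = 137/18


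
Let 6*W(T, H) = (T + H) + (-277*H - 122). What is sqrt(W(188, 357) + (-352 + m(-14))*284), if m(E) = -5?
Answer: I*sqrt(117799) ≈ 343.22*I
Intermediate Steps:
W(T, H) = -61/3 - 46*H + T/6 (W(T, H) = ((T + H) + (-277*H - 122))/6 = ((H + T) + (-122 - 277*H))/6 = (-122 + T - 276*H)/6 = -61/3 - 46*H + T/6)
sqrt(W(188, 357) + (-352 + m(-14))*284) = sqrt((-61/3 - 46*357 + (1/6)*188) + (-352 - 5)*284) = sqrt((-61/3 - 16422 + 94/3) - 357*284) = sqrt(-16411 - 101388) = sqrt(-117799) = I*sqrt(117799)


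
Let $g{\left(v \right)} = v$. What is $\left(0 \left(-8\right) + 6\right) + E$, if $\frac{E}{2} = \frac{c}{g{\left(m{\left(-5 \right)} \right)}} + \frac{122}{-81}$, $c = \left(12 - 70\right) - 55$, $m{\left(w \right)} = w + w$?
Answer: $\frac{10363}{405} \approx 25.588$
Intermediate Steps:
$m{\left(w \right)} = 2 w$
$c = -113$ ($c = -58 - 55 = -113$)
$E = \frac{7933}{405}$ ($E = 2 \left(- \frac{113}{2 \left(-5\right)} + \frac{122}{-81}\right) = 2 \left(- \frac{113}{-10} + 122 \left(- \frac{1}{81}\right)\right) = 2 \left(\left(-113\right) \left(- \frac{1}{10}\right) - \frac{122}{81}\right) = 2 \left(\frac{113}{10} - \frac{122}{81}\right) = 2 \cdot \frac{7933}{810} = \frac{7933}{405} \approx 19.588$)
$\left(0 \left(-8\right) + 6\right) + E = \left(0 \left(-8\right) + 6\right) + \frac{7933}{405} = \left(0 + 6\right) + \frac{7933}{405} = 6 + \frac{7933}{405} = \frac{10363}{405}$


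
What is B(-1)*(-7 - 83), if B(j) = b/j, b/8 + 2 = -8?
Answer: -7200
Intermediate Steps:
b = -80 (b = -16 + 8*(-8) = -16 - 64 = -80)
B(j) = -80/j
B(-1)*(-7 - 83) = (-80/(-1))*(-7 - 83) = -80*(-1)*(-90) = 80*(-90) = -7200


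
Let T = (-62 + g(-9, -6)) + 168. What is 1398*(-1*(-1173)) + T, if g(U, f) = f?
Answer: 1639954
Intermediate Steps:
T = 100 (T = (-62 - 6) + 168 = -68 + 168 = 100)
1398*(-1*(-1173)) + T = 1398*(-1*(-1173)) + 100 = 1398*1173 + 100 = 1639854 + 100 = 1639954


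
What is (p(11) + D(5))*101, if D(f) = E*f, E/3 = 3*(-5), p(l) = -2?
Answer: -22927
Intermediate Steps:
E = -45 (E = 3*(3*(-5)) = 3*(-15) = -45)
D(f) = -45*f
(p(11) + D(5))*101 = (-2 - 45*5)*101 = (-2 - 225)*101 = -227*101 = -22927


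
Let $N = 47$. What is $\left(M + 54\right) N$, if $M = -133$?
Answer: $-3713$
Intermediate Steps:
$\left(M + 54\right) N = \left(-133 + 54\right) 47 = \left(-79\right) 47 = -3713$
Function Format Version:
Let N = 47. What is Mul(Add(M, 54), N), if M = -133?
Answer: -3713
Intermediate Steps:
Mul(Add(M, 54), N) = Mul(Add(-133, 54), 47) = Mul(-79, 47) = -3713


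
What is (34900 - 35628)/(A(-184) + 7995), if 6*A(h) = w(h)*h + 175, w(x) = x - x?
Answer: -4368/48145 ≈ -0.090726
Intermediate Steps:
w(x) = 0
A(h) = 175/6 (A(h) = (0*h + 175)/6 = (0 + 175)/6 = (⅙)*175 = 175/6)
(34900 - 35628)/(A(-184) + 7995) = (34900 - 35628)/(175/6 + 7995) = -728/48145/6 = -728*6/48145 = -4368/48145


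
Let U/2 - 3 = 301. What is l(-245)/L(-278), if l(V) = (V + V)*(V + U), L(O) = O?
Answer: 88935/139 ≈ 639.82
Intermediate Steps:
U = 608 (U = 6 + 2*301 = 6 + 602 = 608)
l(V) = 2*V*(608 + V) (l(V) = (V + V)*(V + 608) = (2*V)*(608 + V) = 2*V*(608 + V))
l(-245)/L(-278) = (2*(-245)*(608 - 245))/(-278) = (2*(-245)*363)*(-1/278) = -177870*(-1/278) = 88935/139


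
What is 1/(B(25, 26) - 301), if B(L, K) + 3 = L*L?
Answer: 1/321 ≈ 0.0031153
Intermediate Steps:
B(L, K) = -3 + L² (B(L, K) = -3 + L*L = -3 + L²)
1/(B(25, 26) - 301) = 1/((-3 + 25²) - 301) = 1/((-3 + 625) - 301) = 1/(622 - 301) = 1/321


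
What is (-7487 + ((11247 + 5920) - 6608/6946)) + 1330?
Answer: 38234426/3473 ≈ 11009.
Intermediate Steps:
(-7487 + ((11247 + 5920) - 6608/6946)) + 1330 = (-7487 + (17167 - 6608*1/6946)) + 1330 = (-7487 + (17167 - 3304/3473)) + 1330 = (-7487 + 59617687/3473) + 1330 = 33615336/3473 + 1330 = 38234426/3473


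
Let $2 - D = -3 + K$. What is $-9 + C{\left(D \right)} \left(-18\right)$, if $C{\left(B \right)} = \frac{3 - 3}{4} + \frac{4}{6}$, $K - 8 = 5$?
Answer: $-21$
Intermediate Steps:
$K = 13$ ($K = 8 + 5 = 13$)
$D = -8$ ($D = 2 - \left(-3 + 13\right) = 2 - 10 = -8$)
$C{\left(B \right)} = \frac{2}{3}$ ($C{\left(B \right)} = 0 \cdot \frac{1}{4} + 4 \cdot \frac{1}{6} = 0 + \frac{2}{3} = \frac{2}{3}$)
$-9 + C{\left(D \right)} \left(-18\right) = -9 + \frac{2}{3} \left(-18\right) = -9 - 12 = -21$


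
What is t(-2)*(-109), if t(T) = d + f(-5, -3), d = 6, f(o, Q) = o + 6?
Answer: -763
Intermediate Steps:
f(o, Q) = 6 + o
t(T) = 7 (t(T) = 6 + (6 - 5) = 6 + 1 = 7)
t(-2)*(-109) = 7*(-109) = -763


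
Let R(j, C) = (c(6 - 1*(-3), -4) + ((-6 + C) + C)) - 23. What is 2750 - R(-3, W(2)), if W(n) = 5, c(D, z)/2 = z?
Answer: 2777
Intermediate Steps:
c(D, z) = 2*z
R(j, C) = -37 + 2*C (R(j, C) = (2*(-4) + ((-6 + C) + C)) - 23 = (-8 + (-6 + 2*C)) - 23 = (-14 + 2*C) - 23 = -37 + 2*C)
2750 - R(-3, W(2)) = 2750 - (-37 + 2*5) = 2750 - (-37 + 10) = 2750 - 1*(-27) = 2750 + 27 = 2777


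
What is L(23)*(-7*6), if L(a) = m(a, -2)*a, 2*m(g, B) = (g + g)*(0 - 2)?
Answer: 44436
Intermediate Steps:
m(g, B) = -2*g (m(g, B) = ((g + g)*(0 - 2))/2 = ((2*g)*(-2))/2 = (-4*g)/2 = -2*g)
L(a) = -2*a² (L(a) = (-2*a)*a = -2*a²)
L(23)*(-7*6) = (-2*23²)*(-7*6) = -2*529*(-42) = -1058*(-42) = 44436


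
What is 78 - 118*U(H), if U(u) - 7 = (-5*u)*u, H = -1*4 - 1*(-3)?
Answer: -158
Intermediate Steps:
H = -1 (H = -4 + 3 = -1)
U(u) = 7 - 5*u² (U(u) = 7 + (-5*u)*u = 7 - 5*u²)
78 - 118*U(H) = 78 - 118*(7 - 5*(-1)²) = 78 - 118*(7 - 5*1) = 78 - 118*(7 - 5) = 78 - 118*2 = 78 - 236 = -158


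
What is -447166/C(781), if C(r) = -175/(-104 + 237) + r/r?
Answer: 4248077/3 ≈ 1.4160e+6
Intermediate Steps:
C(r) = -6/19 (C(r) = -175/133 + 1 = -175*1/133 + 1 = -25/19 + 1 = -6/19)
-447166/C(781) = -447166/(-6/19) = -447166*(-19/6) = 4248077/3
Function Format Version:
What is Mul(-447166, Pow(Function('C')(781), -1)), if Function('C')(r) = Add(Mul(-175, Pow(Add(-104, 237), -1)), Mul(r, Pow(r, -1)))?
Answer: Rational(4248077, 3) ≈ 1.4160e+6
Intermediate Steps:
Function('C')(r) = Rational(-6, 19) (Function('C')(r) = Add(Mul(-175, Pow(133, -1)), 1) = Add(Mul(-175, Rational(1, 133)), 1) = Add(Rational(-25, 19), 1) = Rational(-6, 19))
Mul(-447166, Pow(Function('C')(781), -1)) = Mul(-447166, Pow(Rational(-6, 19), -1)) = Mul(-447166, Rational(-19, 6)) = Rational(4248077, 3)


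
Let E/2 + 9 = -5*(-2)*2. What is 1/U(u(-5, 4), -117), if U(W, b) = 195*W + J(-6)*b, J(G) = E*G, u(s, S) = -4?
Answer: 1/14664 ≈ 6.8194e-5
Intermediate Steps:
E = 22 (E = -18 + 2*(-5*(-2)*2) = -18 + 2*(10*2) = -18 + 2*20 = -18 + 40 = 22)
J(G) = 22*G
U(W, b) = -132*b + 195*W (U(W, b) = 195*W + (22*(-6))*b = 195*W - 132*b = -132*b + 195*W)
1/U(u(-5, 4), -117) = 1/(-132*(-117) + 195*(-4)) = 1/(15444 - 780) = 1/14664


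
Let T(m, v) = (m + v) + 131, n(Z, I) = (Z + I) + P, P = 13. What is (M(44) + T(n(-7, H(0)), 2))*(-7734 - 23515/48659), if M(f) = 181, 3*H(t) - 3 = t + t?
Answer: -120809062941/48659 ≈ -2.4828e+6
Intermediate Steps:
H(t) = 1 + 2*t/3 (H(t) = 1 + (t + t)/3 = 1 + (2*t)/3 = 1 + 2*t/3)
n(Z, I) = 13 + I + Z (n(Z, I) = (Z + I) + 13 = (I + Z) + 13 = 13 + I + Z)
T(m, v) = 131 + m + v
(M(44) + T(n(-7, H(0)), 2))*(-7734 - 23515/48659) = (181 + (131 + (13 + (1 + (⅔)*0) - 7) + 2))*(-7734 - 23515/48659) = (181 + (131 + (13 + (1 + 0) - 7) + 2))*(-7734 - 23515*1/48659) = (181 + (131 + (13 + 1 - 7) + 2))*(-7734 - 23515/48659) = (181 + (131 + 7 + 2))*(-376352221/48659) = (181 + 140)*(-376352221/48659) = 321*(-376352221/48659) = -120809062941/48659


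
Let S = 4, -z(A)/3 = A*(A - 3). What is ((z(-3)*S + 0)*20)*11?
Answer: -47520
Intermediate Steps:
z(A) = -3*A*(-3 + A) (z(A) = -3*A*(A - 3) = -3*A*(-3 + A))
((z(-3)*S + 0)*20)*11 = (((3*(-3)*(3 - 1*(-3)))*4 + 0)*20)*11 = (((3*(-3)*(3 + 3))*4 + 0)*20)*11 = (((3*(-3)*6)*4 + 0)*20)*11 = ((-54*4 + 0)*20)*11 = ((-216 + 0)*20)*11 = -216*20*11 = -4320*11 = -47520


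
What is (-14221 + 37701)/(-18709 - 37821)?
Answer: -2348/5653 ≈ -0.41535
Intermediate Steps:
(-14221 + 37701)/(-18709 - 37821) = 23480/(-56530) = 23480*(-1/56530) = -2348/5653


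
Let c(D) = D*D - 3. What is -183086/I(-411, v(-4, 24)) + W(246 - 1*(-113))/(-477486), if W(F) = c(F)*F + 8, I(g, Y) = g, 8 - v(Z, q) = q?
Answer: 11400863081/32707791 ≈ 348.57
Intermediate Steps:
v(Z, q) = 8 - q
c(D) = -3 + D**2 (c(D) = D**2 - 3 = -3 + D**2)
W(F) = 8 + F*(-3 + F**2) (W(F) = (-3 + F**2)*F + 8 = F*(-3 + F**2) + 8 = 8 + F*(-3 + F**2))
-183086/I(-411, v(-4, 24)) + W(246 - 1*(-113))/(-477486) = -183086/(-411) + (8 + (246 - 1*(-113))*(-3 + (246 - 1*(-113))**2))/(-477486) = -183086*(-1/411) + (8 + (246 + 113)*(-3 + (246 + 113)**2))*(-1/477486) = 183086/411 + (8 + 359*(-3 + 359**2))*(-1/477486) = 183086/411 + (8 + 359*(-3 + 128881))*(-1/477486) = 183086/411 + (8 + 359*128878)*(-1/477486) = 183086/411 + (8 + 46267202)*(-1/477486) = 183086/411 + 46267210*(-1/477486) = 183086/411 - 23133605/238743 = 11400863081/32707791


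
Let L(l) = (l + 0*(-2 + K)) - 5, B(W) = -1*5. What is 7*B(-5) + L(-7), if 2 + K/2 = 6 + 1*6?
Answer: -47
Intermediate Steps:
K = 20 (K = -4 + 2*(6 + 1*6) = -4 + 2*(6 + 6) = -4 + 2*12 = -4 + 24 = 20)
B(W) = -5
L(l) = -5 + l (L(l) = (l + 0*(-2 + 20)) - 5 = (l + 0*18) - 5 = (l + 0) - 5 = l - 5 = -5 + l)
7*B(-5) + L(-7) = 7*(-5) + (-5 - 7) = -35 - 12 = -47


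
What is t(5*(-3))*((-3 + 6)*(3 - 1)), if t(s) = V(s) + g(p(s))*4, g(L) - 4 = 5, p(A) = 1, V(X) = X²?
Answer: 1566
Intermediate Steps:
g(L) = 9 (g(L) = 4 + 5 = 9)
t(s) = 36 + s² (t(s) = s² + 9*4 = s² + 36 = 36 + s²)
t(5*(-3))*((-3 + 6)*(3 - 1)) = (36 + (5*(-3))²)*((-3 + 6)*(3 - 1)) = (36 + (-15)²)*(3*2) = (36 + 225)*6 = 261*6 = 1566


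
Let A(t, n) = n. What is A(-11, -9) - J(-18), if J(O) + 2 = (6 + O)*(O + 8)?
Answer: -127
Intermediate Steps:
J(O) = -2 + (6 + O)*(8 + O) (J(O) = -2 + (6 + O)*(O + 8) = -2 + (6 + O)*(8 + O))
A(-11, -9) - J(-18) = -9 - (46 + (-18)**2 + 14*(-18)) = -9 - (46 + 324 - 252) = -9 - 1*118 = -9 - 118 = -127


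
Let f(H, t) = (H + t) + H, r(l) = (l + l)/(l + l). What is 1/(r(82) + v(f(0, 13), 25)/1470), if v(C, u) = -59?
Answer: 1470/1411 ≈ 1.0418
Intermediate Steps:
r(l) = 1 (r(l) = (2*l)/((2*l)) = (2*l)*(1/(2*l)) = 1)
f(H, t) = t + 2*H
1/(r(82) + v(f(0, 13), 25)/1470) = 1/(1 - 59/1470) = 1/(1411/1470) = 1470/1411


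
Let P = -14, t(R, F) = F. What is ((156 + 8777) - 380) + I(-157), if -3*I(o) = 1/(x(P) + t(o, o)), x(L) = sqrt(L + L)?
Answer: 633187300/74031 + 2*I*sqrt(7)/74031 ≈ 8553.0 + 7.1477e-5*I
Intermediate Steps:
x(L) = sqrt(2)*sqrt(L) (x(L) = sqrt(2*L) = sqrt(2)*sqrt(L))
I(o) = -1/(3*(o + 2*I*sqrt(7))) (I(o) = -1/(3*(sqrt(2)*sqrt(-14) + o)) = -1/(3*(sqrt(2)*(I*sqrt(14)) + o)) = -1/(3*(2*I*sqrt(7) + o)) = -1/(3*(o + 2*I*sqrt(7))))
((156 + 8777) - 380) + I(-157) = ((156 + 8777) - 380) - 1/(3*(-157) + 6*I*sqrt(7)) = (8933 - 380) - 1/(-471 + 6*I*sqrt(7)) = 8553 - 1/(-471 + 6*I*sqrt(7))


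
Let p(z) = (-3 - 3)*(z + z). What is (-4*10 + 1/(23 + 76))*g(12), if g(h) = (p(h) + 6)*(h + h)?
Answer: 1456912/11 ≈ 1.3245e+5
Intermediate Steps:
p(z) = -12*z
g(h) = 2*h*(6 - 12*h) (g(h) = (-12*h + 6)*(h + h) = (6 - 12*h)*(2*h) = 2*h*(6 - 12*h))
(-4*10 + 1/(23 + 76))*g(12) = (-4*10 + 1/(23 + 76))*(12*12*(1 - 2*12)) = (-40 + 1/99)*(12*12*(1 - 24)) = (-40 + 1/99)*(12*12*(-23)) = -3959/99*(-3312) = 1456912/11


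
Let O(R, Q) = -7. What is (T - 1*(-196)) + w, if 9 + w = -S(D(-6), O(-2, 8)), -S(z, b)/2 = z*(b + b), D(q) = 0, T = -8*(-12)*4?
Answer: 571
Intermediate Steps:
T = 384 (T = 96*4 = 384)
S(z, b) = -4*b*z (S(z, b) = -2*z*(b + b) = -2*z*2*b = -4*b*z)
w = -9 (w = -9 - (-4)*(-7)*0 = -9 - 1*0 = -9 + 0 = -9)
(T - 1*(-196)) + w = (384 - 1*(-196)) - 9 = (384 + 196) - 9 = 580 - 9 = 571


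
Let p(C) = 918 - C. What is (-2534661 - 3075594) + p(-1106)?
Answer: -5608231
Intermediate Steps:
(-2534661 - 3075594) + p(-1106) = (-2534661 - 3075594) + (918 - 1*(-1106)) = -5610255 + (918 + 1106) = -5610255 + 2024 = -5608231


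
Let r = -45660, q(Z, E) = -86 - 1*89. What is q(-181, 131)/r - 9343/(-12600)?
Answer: 7146773/9588600 ≈ 0.74534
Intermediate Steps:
q(Z, E) = -175 (q(Z, E) = -86 - 89 = -175)
q(-181, 131)/r - 9343/(-12600) = -175/(-45660) - 9343/(-12600) = -175*(-1/45660) - 9343*(-1/12600) = 35/9132 + 9343/12600 = 7146773/9588600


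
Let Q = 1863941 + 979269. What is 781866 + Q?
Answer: 3625076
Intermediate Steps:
Q = 2843210
781866 + Q = 781866 + 2843210 = 3625076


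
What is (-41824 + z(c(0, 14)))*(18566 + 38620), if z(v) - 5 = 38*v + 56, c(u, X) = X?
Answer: -2357835966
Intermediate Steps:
z(v) = 61 + 38*v (z(v) = 5 + (38*v + 56) = 5 + (56 + 38*v) = 61 + 38*v)
(-41824 + z(c(0, 14)))*(18566 + 38620) = (-41824 + (61 + 38*14))*(18566 + 38620) = (-41824 + (61 + 532))*57186 = (-41824 + 593)*57186 = -41231*57186 = -2357835966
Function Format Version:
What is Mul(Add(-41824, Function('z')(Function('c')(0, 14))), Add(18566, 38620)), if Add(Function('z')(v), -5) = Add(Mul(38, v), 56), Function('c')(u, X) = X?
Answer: -2357835966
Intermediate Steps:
Function('z')(v) = Add(61, Mul(38, v)) (Function('z')(v) = Add(5, Add(Mul(38, v), 56)) = Add(5, Add(56, Mul(38, v))) = Add(61, Mul(38, v)))
Mul(Add(-41824, Function('z')(Function('c')(0, 14))), Add(18566, 38620)) = Mul(Add(-41824, Add(61, Mul(38, 14))), Add(18566, 38620)) = Mul(Add(-41824, Add(61, 532)), 57186) = Mul(Add(-41824, 593), 57186) = Mul(-41231, 57186) = -2357835966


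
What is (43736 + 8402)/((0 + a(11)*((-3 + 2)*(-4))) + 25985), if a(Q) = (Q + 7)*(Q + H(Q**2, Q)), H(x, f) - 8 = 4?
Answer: 398/211 ≈ 1.8863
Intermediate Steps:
H(x, f) = 12 (H(x, f) = 8 + 4 = 12)
a(Q) = (7 + Q)*(12 + Q) (a(Q) = (Q + 7)*(Q + 12) = (7 + Q)*(12 + Q))
(43736 + 8402)/((0 + a(11)*((-3 + 2)*(-4))) + 25985) = (43736 + 8402)/((0 + (84 + 11**2 + 19*11)*((-3 + 2)*(-4))) + 25985) = 52138/((0 + (84 + 121 + 209)*(-1*(-4))) + 25985) = 52138/((0 + 414*4) + 25985) = 52138/((0 + 1656) + 25985) = 52138/(1656 + 25985) = 52138/27641 = 52138*(1/27641) = 398/211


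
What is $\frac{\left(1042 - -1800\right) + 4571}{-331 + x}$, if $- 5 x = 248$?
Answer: $- \frac{37065}{1903} \approx -19.477$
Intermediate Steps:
$x = - \frac{248}{5}$ ($x = \left(- \frac{1}{5}\right) 248 = - \frac{248}{5} \approx -49.6$)
$\frac{\left(1042 - -1800\right) + 4571}{-331 + x} = \frac{\left(1042 - -1800\right) + 4571}{-331 - \frac{248}{5}} = \frac{\left(1042 + 1800\right) + 4571}{- \frac{1903}{5}} = \left(2842 + 4571\right) \left(- \frac{5}{1903}\right) = 7413 \left(- \frac{5}{1903}\right) = - \frac{37065}{1903}$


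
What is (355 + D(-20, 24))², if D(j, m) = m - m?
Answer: 126025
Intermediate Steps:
D(j, m) = 0
(355 + D(-20, 24))² = (355 + 0)² = 355² = 126025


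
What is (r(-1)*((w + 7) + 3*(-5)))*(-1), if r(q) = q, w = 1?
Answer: -7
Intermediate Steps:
(r(-1)*((w + 7) + 3*(-5)))*(-1) = -((1 + 7) + 3*(-5))*(-1) = -(8 - 15)*(-1) = -1*(-7)*(-1) = 7*(-1) = -7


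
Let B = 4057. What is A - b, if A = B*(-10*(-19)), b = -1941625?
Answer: 2712455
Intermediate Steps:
A = 770830 (A = 4057*(-10*(-19)) = 4057*190 = 770830)
A - b = 770830 - 1*(-1941625) = 770830 + 1941625 = 2712455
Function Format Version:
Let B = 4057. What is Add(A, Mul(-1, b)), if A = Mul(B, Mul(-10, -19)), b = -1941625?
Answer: 2712455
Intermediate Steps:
A = 770830 (A = Mul(4057, Mul(-10, -19)) = Mul(4057, 190) = 770830)
Add(A, Mul(-1, b)) = Add(770830, Mul(-1, -1941625)) = Add(770830, 1941625) = 2712455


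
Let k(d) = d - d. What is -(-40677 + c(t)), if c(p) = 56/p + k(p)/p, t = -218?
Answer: 4433821/109 ≈ 40677.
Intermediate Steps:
k(d) = 0
c(p) = 56/p (c(p) = 56/p + 0/p = 56/p + 0 = 56/p)
-(-40677 + c(t)) = -(-40677 + 56/(-218)) = -(-40677 + 56*(-1/218)) = -(-40677 - 28/109) = -1*(-4433821/109) = 4433821/109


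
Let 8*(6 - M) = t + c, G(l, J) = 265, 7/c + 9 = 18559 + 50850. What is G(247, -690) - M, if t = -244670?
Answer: -16836301193/555200 ≈ -30325.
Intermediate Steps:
c = 7/69400 (c = 7/(-9 + (18559 + 50850)) = 7/(-9 + 69409) = 7/69400 ≈ 0.00010086)
M = 16983429193/555200 (M = 6 - (-244670 + 7/69400)/8 = 6 - ⅛*(-16980097993/69400) = 6 + 16980097993/555200 = 16983429193/555200 ≈ 30590.)
G(247, -690) - M = 265 - 1*16983429193/555200 = 265 - 16983429193/555200 = -16836301193/555200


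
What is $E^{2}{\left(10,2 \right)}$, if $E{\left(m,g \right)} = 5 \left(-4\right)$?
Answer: $400$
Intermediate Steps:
$E{\left(m,g \right)} = -20$
$E^{2}{\left(10,2 \right)} = \left(-20\right)^{2} = 400$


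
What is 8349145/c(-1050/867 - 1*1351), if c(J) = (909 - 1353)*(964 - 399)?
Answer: -1669829/50172 ≈ -33.282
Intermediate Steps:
c(J) = -250860 (c(J) = -444*565 = -250860)
8349145/c(-1050/867 - 1*1351) = 8349145/(-250860) = 8349145*(-1/250860) = -1669829/50172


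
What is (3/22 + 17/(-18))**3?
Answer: -512000/970299 ≈ -0.52767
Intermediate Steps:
(3/22 + 17/(-18))**3 = (3*(1/22) + 17*(-1/18))**3 = (3/22 - 17/18)**3 = (-80/99)**3 = -512000/970299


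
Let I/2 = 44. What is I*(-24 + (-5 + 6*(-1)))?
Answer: -3080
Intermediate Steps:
I = 88 (I = 2*44 = 88)
I*(-24 + (-5 + 6*(-1))) = 88*(-24 + (-5 + 6*(-1))) = 88*(-24 + (-5 - 6)) = 88*(-24 - 11) = 88*(-35) = -3080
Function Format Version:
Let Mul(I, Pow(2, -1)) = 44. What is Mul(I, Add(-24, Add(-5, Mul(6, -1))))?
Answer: -3080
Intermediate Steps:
I = 88 (I = Mul(2, 44) = 88)
Mul(I, Add(-24, Add(-5, Mul(6, -1)))) = Mul(88, Add(-24, Add(-5, Mul(6, -1)))) = Mul(88, Add(-24, Add(-5, -6))) = Mul(88, Add(-24, -11)) = Mul(88, -35) = -3080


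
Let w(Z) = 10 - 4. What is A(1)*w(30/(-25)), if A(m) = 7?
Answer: 42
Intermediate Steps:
w(Z) = 6
A(1)*w(30/(-25)) = 7*6 = 42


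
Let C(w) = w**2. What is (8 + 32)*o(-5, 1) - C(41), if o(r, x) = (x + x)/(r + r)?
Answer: -1689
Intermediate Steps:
o(r, x) = x/r (o(r, x) = (2*x)/((2*r)) = (2*x)*(1/(2*r)) = x/r)
(8 + 32)*o(-5, 1) - C(41) = (8 + 32)*(1/(-5)) - 1*41**2 = 40*(1*(-1/5)) - 1*1681 = 40*(-1/5) - 1681 = -8 - 1681 = -1689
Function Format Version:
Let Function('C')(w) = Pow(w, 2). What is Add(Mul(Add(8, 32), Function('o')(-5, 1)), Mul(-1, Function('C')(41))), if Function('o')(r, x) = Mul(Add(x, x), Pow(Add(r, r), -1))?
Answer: -1689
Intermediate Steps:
Function('o')(r, x) = Mul(x, Pow(r, -1)) (Function('o')(r, x) = Mul(Mul(2, x), Pow(Mul(2, r), -1)) = Mul(Mul(2, x), Mul(Rational(1, 2), Pow(r, -1))) = Mul(x, Pow(r, -1)))
Add(Mul(Add(8, 32), Function('o')(-5, 1)), Mul(-1, Function('C')(41))) = Add(Mul(Add(8, 32), Mul(1, Pow(-5, -1))), Mul(-1, Pow(41, 2))) = Add(Mul(40, Mul(1, Rational(-1, 5))), Mul(-1, 1681)) = Add(Mul(40, Rational(-1, 5)), -1681) = Add(-8, -1681) = -1689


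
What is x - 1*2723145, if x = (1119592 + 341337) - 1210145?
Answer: -2472361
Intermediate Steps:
x = 250784 (x = 1460929 - 1210145 = 250784)
x - 1*2723145 = 250784 - 1*2723145 = 250784 - 2723145 = -2472361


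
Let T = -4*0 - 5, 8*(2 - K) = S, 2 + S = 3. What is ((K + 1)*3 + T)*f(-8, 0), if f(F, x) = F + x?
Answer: -29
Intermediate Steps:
S = 1 (S = -2 + 3 = 1)
K = 15/8 (K = 2 - ⅛*1 = 2 - ⅛ = 15/8 ≈ 1.8750)
T = -5 (T = 0 - 5 = -5)
((K + 1)*3 + T)*f(-8, 0) = ((15/8 + 1)*3 - 5)*(-8 + 0) = ((23/8)*3 - 5)*(-8) = (69/8 - 5)*(-8) = (29/8)*(-8) = -29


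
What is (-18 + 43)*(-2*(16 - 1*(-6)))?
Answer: -1100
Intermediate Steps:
(-18 + 43)*(-2*(16 - 1*(-6))) = 25*(-2*(16 + 6)) = 25*(-2*22) = 25*(-44) = -1100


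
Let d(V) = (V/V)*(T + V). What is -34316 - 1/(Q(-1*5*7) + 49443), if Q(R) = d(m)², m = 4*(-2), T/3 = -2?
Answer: -1703411925/49639 ≈ -34316.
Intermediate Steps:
T = -6 (T = 3*(-2) = -6)
m = -8
d(V) = -6 + V (d(V) = (V/V)*(-6 + V) = 1*(-6 + V) = -6 + V)
Q(R) = 196 (Q(R) = (-6 - 8)² = (-14)² = 196)
-34316 - 1/(Q(-1*5*7) + 49443) = -34316 - 1/(196 + 49443) = -34316 - 1/49639 = -1703411925/49639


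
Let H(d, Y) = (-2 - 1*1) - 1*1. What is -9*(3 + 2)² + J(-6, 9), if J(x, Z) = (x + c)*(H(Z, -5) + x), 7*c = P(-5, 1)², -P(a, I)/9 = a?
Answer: -21405/7 ≈ -3057.9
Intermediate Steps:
P(a, I) = -9*a
H(d, Y) = -4 (H(d, Y) = (-2 - 1) - 1 = -3 - 1 = -4)
c = 2025/7 (c = (-9*(-5))²/7 = (⅐)*45² = (⅐)*2025 = 2025/7 ≈ 289.29)
J(x, Z) = (-4 + x)*(2025/7 + x) (J(x, Z) = (x + 2025/7)*(-4 + x) = (2025/7 + x)*(-4 + x) = (-4 + x)*(2025/7 + x))
-9*(3 + 2)² + J(-6, 9) = -9*(3 + 2)² + (-8100/7 + (-6)² + (1997/7)*(-6)) = -9*5² + (-8100/7 + 36 - 11982/7) = -9*25 - 19830/7 = -225 - 19830/7 = -21405/7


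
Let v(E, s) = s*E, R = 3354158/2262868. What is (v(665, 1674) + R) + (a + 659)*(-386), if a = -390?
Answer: 1142044002263/1131434 ≈ 1.0094e+6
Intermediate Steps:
R = 1677079/1131434 (R = 3354158*(1/2262868) = 1677079/1131434 ≈ 1.4823)
v(E, s) = E*s
(v(665, 1674) + R) + (a + 659)*(-386) = (665*1674 + 1677079/1131434) + (-390 + 659)*(-386) = (1113210 + 1677079/1131434) + 269*(-386) = 1259525320219/1131434 - 103834 = 1142044002263/1131434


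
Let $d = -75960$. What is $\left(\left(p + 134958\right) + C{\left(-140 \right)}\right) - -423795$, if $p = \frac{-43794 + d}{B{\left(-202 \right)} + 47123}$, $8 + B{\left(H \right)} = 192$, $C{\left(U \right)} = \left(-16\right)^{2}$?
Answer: $\frac{8814973003}{15769} \approx 5.5901 \cdot 10^{5}$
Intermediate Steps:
$C{\left(U \right)} = 256$
$B{\left(H \right)} = 184$ ($B{\left(H \right)} = -8 + 192 = 184$)
$p = - \frac{39918}{15769}$ ($p = \frac{-43794 - 75960}{184 + 47123} = - \frac{119754}{47307} = \left(-119754\right) \frac{1}{47307} = - \frac{39918}{15769} \approx -2.5314$)
$\left(\left(p + 134958\right) + C{\left(-140 \right)}\right) - -423795 = \left(\left(- \frac{39918}{15769} + 134958\right) + 256\right) - -423795 = \left(\frac{2128112784}{15769} + 256\right) + 423795 = \frac{2132149648}{15769} + 423795 = \frac{8814973003}{15769}$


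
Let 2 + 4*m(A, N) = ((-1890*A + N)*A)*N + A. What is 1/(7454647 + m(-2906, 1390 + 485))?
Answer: -2/14968287082785 ≈ -1.3362e-13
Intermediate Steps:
m(A, N) = -1/2 + A/4 + A*N*(N - 1890*A)/4 (m(A, N) = -1/2 + (((-1890*A + N)*A)*N + A)/4 = -1/2 + (((N - 1890*A)*A)*N + A)/4 = -1/2 + ((A*(N - 1890*A))*N + A)/4 = -1/2 + (A*N*(N - 1890*A) + A)/4 = -1/2 + (A + A*N*(N - 1890*A))/4 = -1/2 + (A/4 + A*N*(N - 1890*A)/4) = -1/2 + A/4 + A*N*(N - 1890*A)/4)
1/(7454647 + m(-2906, 1390 + 485)) = 1/(7454647 + (-1/2 + (1/4)*(-2906) - 945/2*(1390 + 485)*(-2906)**2 + (1/4)*(-2906)*(1390 + 485)**2)) = 1/(7454647 + (-1/2 - 1453/2 - 945/2*1875*8444836 + (1/4)*(-2906)*1875**2)) = 1/(7454647 + (-1/2 - 1453/2 - 7481596893750 + (1/4)*(-2906)*3515625)) = 1/(7454647 + (-1/2 - 1453/2 - 7481596893750 - 5108203125/2)) = 1/(7454647 - 14968301992079/2) = 1/(-14968287082785/2) = -2/14968287082785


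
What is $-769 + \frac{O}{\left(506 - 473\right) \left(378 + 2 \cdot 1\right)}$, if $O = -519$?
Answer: $- \frac{3214593}{4180} \approx -769.04$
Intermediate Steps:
$-769 + \frac{O}{\left(506 - 473\right) \left(378 + 2 \cdot 1\right)} = -769 - \frac{519}{\left(506 - 473\right) \left(378 + 2 \cdot 1\right)} = -769 - \frac{519}{33 \left(378 + 2\right)} = -769 - \frac{519}{33 \cdot 380} = -769 - \frac{519}{12540} = -769 - \frac{173}{4180} = - \frac{3214593}{4180}$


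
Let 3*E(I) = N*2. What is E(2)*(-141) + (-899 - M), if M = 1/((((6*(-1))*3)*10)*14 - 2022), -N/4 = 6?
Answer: 6163495/4542 ≈ 1357.0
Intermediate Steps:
N = -24 (N = -4*6 = -24)
E(I) = -16 (E(I) = (-24*2)/3 = (⅓)*(-48) = -16)
M = -1/4542 (M = 1/((-6*3*10)*14 - 2022) = 1/(-18*10*14 - 2022) = 1/(-180*14 - 2022) = 1/(-2520 - 2022) = 1/(-4542) = -1/4542 ≈ -0.00022017)
E(2)*(-141) + (-899 - M) = -16*(-141) + (-899 - 1*(-1/4542)) = 2256 + (-899 + 1/4542) = 2256 - 4083257/4542 = 6163495/4542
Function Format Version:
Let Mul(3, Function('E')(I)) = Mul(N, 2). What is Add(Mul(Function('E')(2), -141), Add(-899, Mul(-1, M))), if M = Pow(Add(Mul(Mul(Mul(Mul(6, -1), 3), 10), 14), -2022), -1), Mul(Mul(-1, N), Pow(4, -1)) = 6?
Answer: Rational(6163495, 4542) ≈ 1357.0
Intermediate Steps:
N = -24 (N = Mul(-4, 6) = -24)
Function('E')(I) = -16 (Function('E')(I) = Mul(Rational(1, 3), Mul(-24, 2)) = Mul(Rational(1, 3), -48) = -16)
M = Rational(-1, 4542) (M = Pow(Add(Mul(Mul(Mul(-6, 3), 10), 14), -2022), -1) = Pow(Add(Mul(Mul(-18, 10), 14), -2022), -1) = Pow(Add(Mul(-180, 14), -2022), -1) = Pow(Add(-2520, -2022), -1) = Pow(-4542, -1) = Rational(-1, 4542) ≈ -0.00022017)
Add(Mul(Function('E')(2), -141), Add(-899, Mul(-1, M))) = Add(Mul(-16, -141), Add(-899, Mul(-1, Rational(-1, 4542)))) = Add(2256, Add(-899, Rational(1, 4542))) = Add(2256, Rational(-4083257, 4542)) = Rational(6163495, 4542)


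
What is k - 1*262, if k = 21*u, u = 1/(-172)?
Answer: -45085/172 ≈ -262.12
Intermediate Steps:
u = -1/172 ≈ -0.0058140
k = -21/172 (k = 21*(-1/172) = -21/172 ≈ -0.12209)
k - 1*262 = -21/172 - 1*262 = -21/172 - 262 = -45085/172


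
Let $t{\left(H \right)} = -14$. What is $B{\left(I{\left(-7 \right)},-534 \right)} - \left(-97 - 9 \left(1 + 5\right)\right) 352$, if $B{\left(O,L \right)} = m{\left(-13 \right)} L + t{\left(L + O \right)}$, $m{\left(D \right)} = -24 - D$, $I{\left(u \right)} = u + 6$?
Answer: $59012$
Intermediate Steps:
$I{\left(u \right)} = 6 + u$
$B{\left(O,L \right)} = -14 - 11 L$ ($B{\left(O,L \right)} = \left(-24 - -13\right) L - 14 = \left(-24 + 13\right) L - 14 = - 11 L - 14 = -14 - 11 L$)
$B{\left(I{\left(-7 \right)},-534 \right)} - \left(-97 - 9 \left(1 + 5\right)\right) 352 = \left(-14 - -5874\right) - \left(-97 - 9 \left(1 + 5\right)\right) 352 = \left(-14 + 5874\right) - \left(-97 - 54\right) 352 = 5860 - \left(-97 - 54\right) 352 = 5860 - \left(-151\right) 352 = 5860 - -53152 = 5860 + 53152 = 59012$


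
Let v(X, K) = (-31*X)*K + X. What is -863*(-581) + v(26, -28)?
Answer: 523997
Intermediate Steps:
v(X, K) = X - 31*K*X (v(X, K) = -31*K*X + X = X - 31*K*X)
-863*(-581) + v(26, -28) = -863*(-581) + 26*(1 - 31*(-28)) = 501403 + 26*(1 + 868) = 501403 + 26*869 = 501403 + 22594 = 523997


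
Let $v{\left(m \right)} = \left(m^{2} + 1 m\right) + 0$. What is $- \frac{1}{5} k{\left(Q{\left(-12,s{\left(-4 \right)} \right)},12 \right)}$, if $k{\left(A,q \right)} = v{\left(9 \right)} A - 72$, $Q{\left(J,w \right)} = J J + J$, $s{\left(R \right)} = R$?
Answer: $- \frac{11808}{5} \approx -2361.6$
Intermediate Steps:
$Q{\left(J,w \right)} = J + J^{2}$ ($Q{\left(J,w \right)} = J^{2} + J = J + J^{2}$)
$v{\left(m \right)} = m + m^{2}$ ($v{\left(m \right)} = \left(m^{2} + m\right) + 0 = \left(m + m^{2}\right) + 0 = m + m^{2}$)
$k{\left(A,q \right)} = -72 + 90 A$ ($k{\left(A,q \right)} = 9 \left(1 + 9\right) A - 72 = 9 \cdot 10 A - 72 = 90 A - 72 = -72 + 90 A$)
$- \frac{1}{5} k{\left(Q{\left(-12,s{\left(-4 \right)} \right)},12 \right)} = - \frac{1}{5} \left(-72 + 90 \left(- 12 \left(1 - 12\right)\right)\right) = \left(-1\right) \frac{1}{5} \left(-72 + 90 \left(\left(-12\right) \left(-11\right)\right)\right) = - \frac{-72 + 90 \cdot 132}{5} = - \frac{-72 + 11880}{5} = \left(- \frac{1}{5}\right) 11808 = - \frac{11808}{5}$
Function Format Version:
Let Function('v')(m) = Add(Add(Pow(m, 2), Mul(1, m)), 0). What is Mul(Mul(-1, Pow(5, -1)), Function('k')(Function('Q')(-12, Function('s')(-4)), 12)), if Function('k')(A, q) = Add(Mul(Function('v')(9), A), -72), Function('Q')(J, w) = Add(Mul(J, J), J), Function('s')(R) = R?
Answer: Rational(-11808, 5) ≈ -2361.6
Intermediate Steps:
Function('Q')(J, w) = Add(J, Pow(J, 2)) (Function('Q')(J, w) = Add(Pow(J, 2), J) = Add(J, Pow(J, 2)))
Function('v')(m) = Add(m, Pow(m, 2)) (Function('v')(m) = Add(Add(Pow(m, 2), m), 0) = Add(Add(m, Pow(m, 2)), 0) = Add(m, Pow(m, 2)))
Function('k')(A, q) = Add(-72, Mul(90, A)) (Function('k')(A, q) = Add(Mul(Mul(9, Add(1, 9)), A), -72) = Add(Mul(Mul(9, 10), A), -72) = Add(Mul(90, A), -72) = Add(-72, Mul(90, A)))
Mul(Mul(-1, Pow(5, -1)), Function('k')(Function('Q')(-12, Function('s')(-4)), 12)) = Mul(Mul(-1, Pow(5, -1)), Add(-72, Mul(90, Mul(-12, Add(1, -12))))) = Mul(Mul(-1, Rational(1, 5)), Add(-72, Mul(90, Mul(-12, -11)))) = Mul(Rational(-1, 5), Add(-72, Mul(90, 132))) = Mul(Rational(-1, 5), Add(-72, 11880)) = Mul(Rational(-1, 5), 11808) = Rational(-11808, 5)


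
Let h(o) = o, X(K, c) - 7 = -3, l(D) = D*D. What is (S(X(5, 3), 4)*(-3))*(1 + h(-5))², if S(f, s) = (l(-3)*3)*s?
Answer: -5184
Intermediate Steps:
l(D) = D²
X(K, c) = 4 (X(K, c) = 7 - 3 = 4)
S(f, s) = 27*s (S(f, s) = ((-3)²*3)*s = (9*3)*s = 27*s)
(S(X(5, 3), 4)*(-3))*(1 + h(-5))² = ((27*4)*(-3))*(1 - 5)² = (108*(-3))*(-4)² = -324*16 = -5184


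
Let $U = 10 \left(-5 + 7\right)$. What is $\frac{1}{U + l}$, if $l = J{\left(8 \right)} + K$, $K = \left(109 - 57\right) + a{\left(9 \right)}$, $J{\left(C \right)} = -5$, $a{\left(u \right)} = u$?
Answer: $\frac{1}{76} \approx 0.013158$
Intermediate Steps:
$K = 61$ ($K = \left(109 - 57\right) + 9 = 52 + 9 = 61$)
$l = 56$ ($l = -5 + 61 = 56$)
$U = 20$ ($U = 10 \cdot 2 = 20$)
$\frac{1}{U + l} = \frac{1}{20 + 56} = \frac{1}{76}$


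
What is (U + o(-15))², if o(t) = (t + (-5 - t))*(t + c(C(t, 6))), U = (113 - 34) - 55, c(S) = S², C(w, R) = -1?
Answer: 8836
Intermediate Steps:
U = 24 (U = 79 - 55 = 24)
o(t) = -5 - 5*t (o(t) = (t + (-5 - t))*(t + (-1)²) = -5*(t + 1) = -5*(1 + t) = -5 - 5*t)
(U + o(-15))² = (24 + (-5 - 5*(-15)))² = (24 + (-5 + 75))² = (24 + 70)² = 94² = 8836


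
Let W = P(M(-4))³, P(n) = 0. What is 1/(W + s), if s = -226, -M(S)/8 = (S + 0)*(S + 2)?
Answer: -1/226 ≈ -0.0044248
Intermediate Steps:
M(S) = -8*S*(2 + S) (M(S) = -8*(S + 0)*(S + 2) = -8*S*(2 + S))
W = 0 (W = 0³ = 0)
1/(W + s) = 1/(0 - 226) = 1/(-226) = -1/226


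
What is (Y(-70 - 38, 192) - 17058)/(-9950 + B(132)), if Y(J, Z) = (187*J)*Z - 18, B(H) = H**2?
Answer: -1947354/3737 ≈ -521.10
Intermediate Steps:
Y(J, Z) = -18 + 187*J*Z (Y(J, Z) = 187*J*Z - 18 = -18 + 187*J*Z)
(Y(-70 - 38, 192) - 17058)/(-9950 + B(132)) = ((-18 + 187*(-70 - 38)*192) - 17058)/(-9950 + 132**2) = ((-18 + 187*(-108)*192) - 17058)/(-9950 + 17424) = ((-18 - 3877632) - 17058)/7474 = (-3877650 - 17058)*(1/7474) = -3894708*1/7474 = -1947354/3737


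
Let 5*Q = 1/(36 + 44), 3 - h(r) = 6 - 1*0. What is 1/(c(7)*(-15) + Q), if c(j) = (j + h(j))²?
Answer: -400/95999 ≈ -0.0041667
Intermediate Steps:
h(r) = -3 (h(r) = 3 - (6 - 1*0) = 3 - (6 + 0) = 3 - 1*6 = 3 - 6 = -3)
Q = 1/400 (Q = 1/(5*(36 + 44)) = (⅕)/80 = (⅕)*(1/80) = 1/400 ≈ 0.0025000)
c(j) = (-3 + j)² (c(j) = (j - 3)² = (-3 + j)²)
1/(c(7)*(-15) + Q) = 1/((-3 + 7)²*(-15) + 1/400) = 1/(4²*(-15) + 1/400) = 1/(16*(-15) + 1/400) = 1/(-240 + 1/400) = 1/(-95999/400) = -400/95999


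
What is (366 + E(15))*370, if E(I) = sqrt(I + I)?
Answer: 135420 + 370*sqrt(30) ≈ 1.3745e+5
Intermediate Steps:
E(I) = sqrt(2)*sqrt(I) (E(I) = sqrt(2*I) = sqrt(2)*sqrt(I))
(366 + E(15))*370 = (366 + sqrt(2)*sqrt(15))*370 = (366 + sqrt(30))*370 = 135420 + 370*sqrt(30)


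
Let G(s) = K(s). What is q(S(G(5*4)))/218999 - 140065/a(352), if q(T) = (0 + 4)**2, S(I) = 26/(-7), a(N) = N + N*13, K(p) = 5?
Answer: -2788546917/98111552 ≈ -28.422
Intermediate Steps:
a(N) = 14*N (a(N) = N + 13*N = 14*N)
G(s) = 5
S(I) = -26/7 (S(I) = 26*(-1/7) = -26/7)
q(T) = 16 (q(T) = 4**2 = 16)
q(S(G(5*4)))/218999 - 140065/a(352) = 16/218999 - 140065/(14*352) = 16*(1/218999) - 140065/4928 = 16/218999 - 140065*1/4928 = 16/218999 - 140065/4928 = -2788546917/98111552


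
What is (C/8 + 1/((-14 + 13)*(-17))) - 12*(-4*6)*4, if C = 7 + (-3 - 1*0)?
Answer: 39187/34 ≈ 1152.6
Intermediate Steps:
C = 4 (C = 7 + (-3 + 0) = 7 - 3 = 4)
(C/8 + 1/((-14 + 13)*(-17))) - 12*(-4*6)*4 = (4/8 + 1/((-14 + 13)*(-17))) - 12*(-4*6)*4 = (4*(⅛) - 1/17/(-1)) - (-288)*4 = (½ - 1*(-1/17)) - 12*(-96) = (½ + 1/17) + 1152 = 19/34 + 1152 = 39187/34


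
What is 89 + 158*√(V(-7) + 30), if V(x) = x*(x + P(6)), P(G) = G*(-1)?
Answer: 1827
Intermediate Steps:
P(G) = -G
V(x) = x*(-6 + x) (V(x) = x*(x - 1*6) = x*(x - 6) = x*(-6 + x))
89 + 158*√(V(-7) + 30) = 89 + 158*√(-7*(-6 - 7) + 30) = 89 + 158*√(-7*(-13) + 30) = 89 + 158*√(91 + 30) = 89 + 158*√121 = 89 + 158*11 = 89 + 1738 = 1827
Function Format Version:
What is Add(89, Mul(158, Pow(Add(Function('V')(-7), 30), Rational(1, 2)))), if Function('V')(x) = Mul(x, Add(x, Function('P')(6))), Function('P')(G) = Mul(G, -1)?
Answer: 1827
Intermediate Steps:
Function('P')(G) = Mul(-1, G)
Function('V')(x) = Mul(x, Add(-6, x)) (Function('V')(x) = Mul(x, Add(x, Mul(-1, 6))) = Mul(x, Add(x, -6)) = Mul(x, Add(-6, x)))
Add(89, Mul(158, Pow(Add(Function('V')(-7), 30), Rational(1, 2)))) = Add(89, Mul(158, Pow(Add(Mul(-7, Add(-6, -7)), 30), Rational(1, 2)))) = Add(89, Mul(158, Pow(Add(Mul(-7, -13), 30), Rational(1, 2)))) = Add(89, Mul(158, Pow(Add(91, 30), Rational(1, 2)))) = Add(89, Mul(158, Pow(121, Rational(1, 2)))) = Add(89, Mul(158, 11)) = Add(89, 1738) = 1827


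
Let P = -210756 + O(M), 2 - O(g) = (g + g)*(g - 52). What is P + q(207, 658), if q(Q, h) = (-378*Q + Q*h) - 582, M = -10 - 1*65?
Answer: -172426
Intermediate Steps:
M = -75 (M = -10 - 65 = -75)
O(g) = 2 - 2*g*(-52 + g) (O(g) = 2 - (g + g)*(g - 52) = 2 - 2*g*(-52 + g))
q(Q, h) = -582 - 378*Q + Q*h
P = -229804 (P = -210756 + (2 - 2*(-75)² + 104*(-75)) = -210756 + (2 - 2*5625 - 7800) = -210756 + (2 - 11250 - 7800) = -210756 - 19048 = -229804)
P + q(207, 658) = -229804 + (-582 - 378*207 + 207*658) = -229804 + (-582 - 78246 + 136206) = -229804 + 57378 = -172426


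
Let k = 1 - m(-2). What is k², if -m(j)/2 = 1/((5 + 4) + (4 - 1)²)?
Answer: 100/81 ≈ 1.2346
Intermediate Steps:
m(j) = -⅑ (m(j) = -2/((5 + 4) + (4 - 1)²) = -2/(9 + 3²) = -2/(9 + 9) = -2/18 = -2*1/18 = -⅑)
k = 10/9 (k = 1 - 1*(-⅑) = 1 + ⅑ = 10/9 ≈ 1.1111)
k² = (10/9)² = 100/81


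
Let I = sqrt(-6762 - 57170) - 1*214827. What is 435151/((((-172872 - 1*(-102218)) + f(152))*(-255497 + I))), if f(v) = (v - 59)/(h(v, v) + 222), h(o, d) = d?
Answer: 19135893159394/1461306255660908181 + 81373237*I*sqrt(15983)/1461306255660908181 ≈ 1.3095e-5 + 7.04e-9*I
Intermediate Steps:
f(v) = (-59 + v)/(222 + v) (f(v) = (v - 59)/(v + 222) = (-59 + v)/(222 + v))
I = -214827 + 2*I*sqrt(15983) (I = sqrt(-63932) - 214827 = 2*I*sqrt(15983) - 214827 = -214827 + 2*I*sqrt(15983) ≈ -2.1483e+5 + 252.85*I)
435151/((((-172872 - 1*(-102218)) + f(152))*(-255497 + I))) = 435151/((((-172872 - 1*(-102218)) + (-59 + 152)/(222 + 152))*(-255497 + (-214827 + 2*I*sqrt(15983))))) = 435151/((((-172872 + 102218) + 93/374)*(-470324 + 2*I*sqrt(15983)))) = 435151/(((-70654 + (1/374)*93)*(-470324 + 2*I*sqrt(15983)))) = 435151/(((-70654 + 93/374)*(-470324 + 2*I*sqrt(15983)))) = 435151/((-26424503*(-470324 + 2*I*sqrt(15983))/374)) = 435151/(6214038974486/187 - 26424503*I*sqrt(15983)/187)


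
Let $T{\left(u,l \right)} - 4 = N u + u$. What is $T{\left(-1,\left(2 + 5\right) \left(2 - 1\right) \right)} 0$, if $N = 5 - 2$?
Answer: $0$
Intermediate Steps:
$N = 3$ ($N = 5 - 2 = 3$)
$T{\left(u,l \right)} = 4 + 4 u$ ($T{\left(u,l \right)} = 4 + \left(3 u + u\right) = 4 + 4 u$)
$T{\left(-1,\left(2 + 5\right) \left(2 - 1\right) \right)} 0 = \left(4 + 4 \left(-1\right)\right) 0 = \left(4 - 4\right) 0 = 0 \cdot 0 = 0$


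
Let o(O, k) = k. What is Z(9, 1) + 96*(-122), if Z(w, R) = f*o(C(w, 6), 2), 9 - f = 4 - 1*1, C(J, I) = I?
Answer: -11700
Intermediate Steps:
f = 6 (f = 9 - (4 - 1*1) = 9 - (4 - 1) = 9 - 1*3 = 9 - 3 = 6)
Z(w, R) = 12 (Z(w, R) = 6*2 = 12)
Z(9, 1) + 96*(-122) = 12 + 96*(-122) = 12 - 11712 = -11700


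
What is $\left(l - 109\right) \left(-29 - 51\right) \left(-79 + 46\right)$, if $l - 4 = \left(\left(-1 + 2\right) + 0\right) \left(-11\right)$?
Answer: $-306240$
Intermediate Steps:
$l = -7$ ($l = 4 + \left(\left(-1 + 2\right) + 0\right) \left(-11\right) = 4 + \left(1 + 0\right) \left(-11\right) = 4 + 1 \left(-11\right) = 4 - 11 = -7$)
$\left(l - 109\right) \left(-29 - 51\right) \left(-79 + 46\right) = \left(-7 - 109\right) \left(-29 - 51\right) \left(-79 + 46\right) = - 116 \left(\left(-80\right) \left(-33\right)\right) = \left(-116\right) 2640 = -306240$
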